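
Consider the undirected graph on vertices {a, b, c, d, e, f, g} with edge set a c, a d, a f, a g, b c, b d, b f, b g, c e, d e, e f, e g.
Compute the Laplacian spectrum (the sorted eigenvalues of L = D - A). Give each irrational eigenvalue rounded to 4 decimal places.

Reading degrees in the order [a, b, c, d, e, f, g] gives [4, 4, 3, 3, 4, 3, 3]; set D = diag(4, 4, 3, 3, 4, 3, 3) and form L = D - A. Since every row of L sums to 0, the all-ones vector is in the kernel and 0 is an eigenvalue. The single zero eigenvalue shows the graph is connected. The eigenvalues sum to 24, which equals trace(L) = 2|E|.

[0, 3, 3, 3, 4, 4, 7]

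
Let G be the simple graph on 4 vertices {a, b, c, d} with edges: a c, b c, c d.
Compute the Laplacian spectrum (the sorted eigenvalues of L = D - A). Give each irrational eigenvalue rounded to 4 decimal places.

[0, 1, 1, 4]

With the vertex order [a, b, c, d], the degrees are [1, 1, 3, 1], giving D = diag(1, 1, 3, 1) and L = D - A. The multiplicity of 0 as a Laplacian eigenvalue equals the number of connected components. The single zero eigenvalue shows the graph is connected.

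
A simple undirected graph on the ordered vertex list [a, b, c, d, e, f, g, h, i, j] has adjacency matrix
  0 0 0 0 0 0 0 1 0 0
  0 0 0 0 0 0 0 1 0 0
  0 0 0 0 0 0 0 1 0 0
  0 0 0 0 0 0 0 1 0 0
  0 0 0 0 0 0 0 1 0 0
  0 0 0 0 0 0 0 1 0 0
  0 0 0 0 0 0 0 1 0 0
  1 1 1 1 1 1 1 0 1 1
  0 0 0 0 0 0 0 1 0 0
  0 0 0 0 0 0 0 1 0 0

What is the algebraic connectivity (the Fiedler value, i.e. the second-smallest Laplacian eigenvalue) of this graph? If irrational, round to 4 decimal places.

1

With the vertex order [a, b, c, d, e, f, g, h, i, j], the degrees are [1, 1, 1, 1, 1, 1, 1, 9, 1, 1], giving D = diag(1, 1, 1, 1, 1, 1, 1, 9, 1, 1) and L = D - A. Computing the eigenvalues of L and sorting gives [0, 1, 1, 1, 1, 1, 1, 1, 1, 10]. The Fiedler value lambda_2 = 1 is strictly positive, so the graph is connected. By the matrix-tree theorem the graph has (1/10) * product of the nonzero eigenvalues = 1 spanning tree.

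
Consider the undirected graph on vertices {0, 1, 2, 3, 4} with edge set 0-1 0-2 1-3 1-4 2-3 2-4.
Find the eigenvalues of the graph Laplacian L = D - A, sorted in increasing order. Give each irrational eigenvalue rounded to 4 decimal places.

[0, 2, 2, 3, 5]

Each diagonal entry of L is the vertex degree and each off-diagonal entry is -1 where an edge is present, 0 otherwise; in the order [0, 1, 2, 3, 4] the diagonal is [2, 3, 3, 2, 2]. The multiplicity of 0 as a Laplacian eigenvalue equals the number of connected components. By the matrix-tree theorem the graph has (1/5) * product of the nonzero eigenvalues = 12 spanning trees. There is one zero in the spectrum, matching the 1 component.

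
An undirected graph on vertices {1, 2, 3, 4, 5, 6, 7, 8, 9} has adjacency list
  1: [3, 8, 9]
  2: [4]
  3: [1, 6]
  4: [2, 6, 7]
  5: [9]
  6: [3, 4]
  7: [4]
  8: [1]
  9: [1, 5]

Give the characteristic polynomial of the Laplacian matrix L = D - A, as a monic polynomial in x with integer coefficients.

Reading degrees in the order [1, 2, 3, 4, 5, 6, 7, 8, 9] gives [3, 1, 2, 3, 1, 2, 1, 1, 2]; set D = diag(3, 1, 2, 3, 1, 2, 1, 1, 2) and form L = D - A. Computing det(xI - L) by cofactor expansion (or equivalently via sum-over-permutations) gives x^9 - 16x^8 + 103x^7 - 344x^6 + 643x^5 - 678x^4 + 386x^3 - 104x^2 + 9x. The constant term is 0 because L is singular (the all-ones vector lies in its kernel). The largest eigenvalue, 4.4065, is at most the vertex count 9. By the matrix-tree theorem the graph has (1/9) * product of the nonzero eigenvalues = 1 spanning tree.

x^9 - 16x^8 + 103x^7 - 344x^6 + 643x^5 - 678x^4 + 386x^3 - 104x^2 + 9x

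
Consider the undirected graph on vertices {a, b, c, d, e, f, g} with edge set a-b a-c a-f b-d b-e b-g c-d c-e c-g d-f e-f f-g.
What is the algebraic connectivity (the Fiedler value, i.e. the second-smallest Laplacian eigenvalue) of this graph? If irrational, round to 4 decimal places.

Each diagonal entry of L is the vertex degree and each off-diagonal entry is -1 where an edge is present, 0 otherwise; in the order [a, b, c, d, e, f, g] the diagonal is [3, 4, 4, 3, 3, 4, 3]. Computing the eigenvalues of L and sorting gives [0, 3, 3, 3, 4, 4, 7]. The Fiedler value lambda_2 = 3 is strictly positive, so the graph is connected. The largest eigenvalue, 7, is at most the vertex count 7.

3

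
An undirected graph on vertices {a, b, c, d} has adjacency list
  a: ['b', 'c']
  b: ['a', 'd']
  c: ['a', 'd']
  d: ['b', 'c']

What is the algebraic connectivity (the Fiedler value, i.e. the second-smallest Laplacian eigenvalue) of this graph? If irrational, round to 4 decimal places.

2

Each diagonal entry of L is the vertex degree and each off-diagonal entry is -1 where an edge is present, 0 otherwise; in the order [a, b, c, d] the diagonal is [2, 2, 2, 2]. The smallest Laplacian eigenvalue is always 0. The next one, lambda_2 = 2, measures how hard the graph is to disconnect: larger values mean better connectivity. By the matrix-tree theorem the graph has (1/4) * product of the nonzero eigenvalues = 4 spanning trees.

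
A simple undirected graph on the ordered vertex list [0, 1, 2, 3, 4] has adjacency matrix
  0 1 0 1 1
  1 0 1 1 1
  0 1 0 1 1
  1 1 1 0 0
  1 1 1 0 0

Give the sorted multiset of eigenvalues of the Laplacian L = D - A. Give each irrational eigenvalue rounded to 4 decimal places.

[0, 3, 3, 5, 5]

With the vertex order [0, 1, 2, 3, 4], the degrees are [3, 4, 3, 3, 3], giving D = diag(3, 4, 3, 3, 3) and L = D - A. L is symmetric positive semidefinite, so every eigenvalue is real and nonnegative. The largest eigenvalue, 5, is at most the vertex count 5.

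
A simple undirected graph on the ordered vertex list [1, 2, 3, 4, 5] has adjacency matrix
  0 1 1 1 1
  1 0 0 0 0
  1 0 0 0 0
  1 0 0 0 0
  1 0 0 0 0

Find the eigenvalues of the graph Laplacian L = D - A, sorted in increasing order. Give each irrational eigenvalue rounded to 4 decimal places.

[0, 1, 1, 1, 5]

Reading degrees in the order [1, 2, 3, 4, 5] gives [4, 1, 1, 1, 1]; set D = diag(4, 1, 1, 1, 1) and form L = D - A. L is symmetric positive semidefinite, so every eigenvalue is real and nonnegative. The single zero eigenvalue shows the graph is connected.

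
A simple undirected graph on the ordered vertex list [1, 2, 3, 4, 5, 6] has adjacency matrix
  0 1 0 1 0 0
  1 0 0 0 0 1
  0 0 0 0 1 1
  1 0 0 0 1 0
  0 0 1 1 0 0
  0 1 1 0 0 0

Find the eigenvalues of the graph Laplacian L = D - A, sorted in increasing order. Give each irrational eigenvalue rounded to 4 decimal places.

[0, 1, 1, 3, 3, 4]

Each diagonal entry of L is the vertex degree and each off-diagonal entry is -1 where an edge is present, 0 otherwise; in the order [1, 2, 3, 4, 5, 6] the diagonal is [2, 2, 2, 2, 2, 2]. Since every row of L sums to 0, the all-ones vector is in the kernel and 0 is an eigenvalue. The single zero eigenvalue shows the graph is connected. The largest eigenvalue, 4, is at most the vertex count 6.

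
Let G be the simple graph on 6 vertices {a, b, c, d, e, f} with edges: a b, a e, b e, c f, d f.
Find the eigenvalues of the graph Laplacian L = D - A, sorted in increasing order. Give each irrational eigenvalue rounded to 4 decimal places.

With the vertex order [a, b, c, d, e, f], the degrees are [2, 2, 1, 1, 2, 2], giving D = diag(2, 2, 1, 1, 2, 2) and L = D - A. Since every row of L sums to 0, the all-ones vector is in the kernel and 0 is an eigenvalue. The 2 zero eigenvalues correspond to the 2 connected components. The eigenvalues sum to 10, which equals trace(L) = 2|E|.

[0, 0, 1, 3, 3, 3]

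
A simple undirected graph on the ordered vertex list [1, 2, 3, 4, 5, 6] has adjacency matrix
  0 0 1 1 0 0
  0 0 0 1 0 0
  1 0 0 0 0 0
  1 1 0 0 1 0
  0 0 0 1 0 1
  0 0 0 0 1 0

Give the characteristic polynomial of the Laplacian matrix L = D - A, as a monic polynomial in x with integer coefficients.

x^6 - 10x^5 + 35x^4 - 52x^3 + 31x^2 - 6x

With the vertex order [1, 2, 3, 4, 5, 6], the degrees are [2, 1, 1, 3, 2, 1], giving D = diag(2, 1, 1, 3, 2, 1) and L = D - A. L has integer entries, so p(x) = det(xI - L) has integer coefficients. Expanding the determinant yields x^6 - 10x^5 + 35x^4 - 52x^3 + 31x^2 - 6x. The constant term is 0 because L is singular (the all-ones vector lies in its kernel). There is one zero in the spectrum, matching the 1 component.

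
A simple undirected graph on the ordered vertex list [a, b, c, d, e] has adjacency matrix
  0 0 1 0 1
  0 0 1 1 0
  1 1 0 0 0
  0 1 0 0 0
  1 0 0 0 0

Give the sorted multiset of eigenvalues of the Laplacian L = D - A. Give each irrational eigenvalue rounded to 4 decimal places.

Each diagonal entry of L is the vertex degree and each off-diagonal entry is -1 where an edge is present, 0 otherwise; in the order [a, b, c, d, e] the diagonal is [2, 2, 2, 1, 1]. L is symmetric positive semidefinite, so every eigenvalue is real and nonnegative. The eigenvalues sum to 8, which equals trace(L) = 2|E|. By the matrix-tree theorem the graph has (1/5) * product of the nonzero eigenvalues = 1 spanning tree.

[0, 0.3820, 1.3820, 2.6180, 3.6180]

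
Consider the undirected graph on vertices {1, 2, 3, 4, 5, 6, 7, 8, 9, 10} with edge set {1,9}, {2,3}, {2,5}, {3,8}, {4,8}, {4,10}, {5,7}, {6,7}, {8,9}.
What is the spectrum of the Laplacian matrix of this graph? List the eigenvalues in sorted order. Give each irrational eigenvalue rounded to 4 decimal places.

Each diagonal entry of L is the vertex degree and each off-diagonal entry is -1 where an edge is present, 0 otherwise; in the order [1, 2, 3, 4, 5, 6, 7, 8, 9, 10] the diagonal is [1, 2, 2, 2, 2, 1, 2, 3, 2, 1]. The multiplicity of 0 as a Laplacian eigenvalue equals the number of connected components. By the matrix-tree theorem the graph has (1/10) * product of the nonzero eigenvalues = 1 spanning tree.

[0, 0.1277, 0.3820, 0.6297, 1.3820, 2, 2.6180, 2.7968, 3.6180, 4.4458]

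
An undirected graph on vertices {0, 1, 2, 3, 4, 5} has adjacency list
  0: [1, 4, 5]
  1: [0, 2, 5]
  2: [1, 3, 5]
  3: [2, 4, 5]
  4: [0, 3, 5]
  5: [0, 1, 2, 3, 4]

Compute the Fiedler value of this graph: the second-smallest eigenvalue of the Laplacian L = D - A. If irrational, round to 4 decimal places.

Reading degrees in the order [0, 1, 2, 3, 4, 5] gives [3, 3, 3, 3, 3, 5]; set D = diag(3, 3, 3, 3, 3, 5) and form L = D - A. The sorted Laplacian eigenvalues are [0, 2.3820, 2.3820, 4.6180, 4.6180, 6]; the algebraic connectivity is the second entry, 2.3820. The largest eigenvalue, 6, is at most the vertex count 6. The eigenvalues sum to 20, which equals trace(L) = 2|E|.

2.3820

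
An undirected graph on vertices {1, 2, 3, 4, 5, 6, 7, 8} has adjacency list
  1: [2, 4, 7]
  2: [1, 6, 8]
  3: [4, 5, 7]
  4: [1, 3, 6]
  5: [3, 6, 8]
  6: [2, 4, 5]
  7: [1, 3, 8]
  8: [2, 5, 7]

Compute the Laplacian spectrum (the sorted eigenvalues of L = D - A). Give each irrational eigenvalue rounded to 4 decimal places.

[0, 2, 2, 2, 4, 4, 4, 6]

With the vertex order [1, 2, 3, 4, 5, 6, 7, 8], the degrees are [3, 3, 3, 3, 3, 3, 3, 3], giving D = diag(3, 3, 3, 3, 3, 3, 3, 3) and L = D - A. The multiplicity of 0 as a Laplacian eigenvalue equals the number of connected components. The single zero eigenvalue shows the graph is connected.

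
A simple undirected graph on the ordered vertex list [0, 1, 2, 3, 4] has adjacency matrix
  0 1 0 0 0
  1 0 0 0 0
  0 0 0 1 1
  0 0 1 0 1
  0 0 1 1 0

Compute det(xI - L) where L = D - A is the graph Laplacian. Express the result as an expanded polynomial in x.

x^5 - 8x^4 + 21x^3 - 18x^2

With the vertex order [0, 1, 2, 3, 4], the degrees are [1, 1, 2, 2, 2], giving D = diag(1, 1, 2, 2, 2) and L = D - A. L has integer entries, so p(x) = det(xI - L) has integer coefficients. Expanding the determinant yields x^5 - 8x^4 + 21x^3 - 18x^2. The coefficient of x^4 equals -trace(L) = -8, matching the sum of degrees. There are 2 zeros in the spectrum, matching the 2 components.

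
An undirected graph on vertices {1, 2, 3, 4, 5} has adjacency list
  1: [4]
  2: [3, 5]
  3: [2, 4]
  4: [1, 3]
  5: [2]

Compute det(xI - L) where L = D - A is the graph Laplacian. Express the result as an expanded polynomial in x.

Reading degrees in the order [1, 2, 3, 4, 5] gives [1, 2, 2, 2, 1]; set D = diag(1, 2, 2, 2, 1) and form L = D - A. Computing det(xI - L) by cofactor expansion (or equivalently via sum-over-permutations) gives x^5 - 8x^4 + 21x^3 - 20x^2 + 5x. The constant term is 0 because L is singular (the all-ones vector lies in its kernel). There is one zero in the spectrum, matching the 1 component. The largest eigenvalue, 3.6180, is at most the vertex count 5.

x^5 - 8x^4 + 21x^3 - 20x^2 + 5x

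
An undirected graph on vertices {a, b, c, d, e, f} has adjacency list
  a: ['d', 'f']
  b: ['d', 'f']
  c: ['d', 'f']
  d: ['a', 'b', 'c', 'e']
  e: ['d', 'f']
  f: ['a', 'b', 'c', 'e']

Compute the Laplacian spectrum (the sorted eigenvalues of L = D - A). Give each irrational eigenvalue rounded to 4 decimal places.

[0, 2, 2, 2, 4, 6]

With the vertex order [a, b, c, d, e, f], the degrees are [2, 2, 2, 4, 2, 4], giving D = diag(2, 2, 2, 4, 2, 4) and L = D - A. Diagonalising L (or applying a numerical eigensolver to the 6x6 matrix) gives the spectrum above. The single zero eigenvalue shows the graph is connected. The largest eigenvalue, 6, is at most the vertex count 6. The eigenvalues sum to 16, which equals trace(L) = 2|E|.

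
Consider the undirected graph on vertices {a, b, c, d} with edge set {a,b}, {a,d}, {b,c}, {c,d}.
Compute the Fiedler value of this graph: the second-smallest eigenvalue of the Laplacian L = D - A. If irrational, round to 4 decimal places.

2

Each diagonal entry of L is the vertex degree and each off-diagonal entry is -1 where an edge is present, 0 otherwise; in the order [a, b, c, d] the diagonal is [2, 2, 2, 2]. The sorted Laplacian eigenvalues are [0, 2, 2, 4]; the algebraic connectivity is the second entry, 2. The eigenvalues sum to 8, which equals trace(L) = 2|E|.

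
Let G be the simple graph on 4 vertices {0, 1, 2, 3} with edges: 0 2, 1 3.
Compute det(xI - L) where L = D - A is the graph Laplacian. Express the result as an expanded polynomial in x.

x^4 - 4x^3 + 4x^2

Each diagonal entry of L is the vertex degree and each off-diagonal entry is -1 where an edge is present, 0 otherwise; in the order [0, 1, 2, 3] the diagonal is [1, 1, 1, 1]. Computing det(xI - L) by cofactor expansion (or equivalently via sum-over-permutations) gives x^4 - 4x^3 + 4x^2. Since p(0) = det(-L) = 0, x divides p(x). The eigenvalues sum to 4, which equals trace(L) = 2|E|. The largest eigenvalue, 2, is at most the vertex count 4.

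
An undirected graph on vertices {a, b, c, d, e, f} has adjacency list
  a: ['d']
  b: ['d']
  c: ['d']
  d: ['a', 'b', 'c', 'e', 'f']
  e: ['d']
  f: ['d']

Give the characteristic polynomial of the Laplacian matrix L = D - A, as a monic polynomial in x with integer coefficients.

Reading degrees in the order [a, b, c, d, e, f] gives [1, 1, 1, 5, 1, 1]; set D = diag(1, 1, 1, 5, 1, 1) and form L = D - A. Computing det(xI - L) by cofactor expansion (or equivalently via sum-over-permutations) gives x^6 - 10x^5 + 30x^4 - 40x^3 + 25x^2 - 6x. Since p(0) = det(-L) = 0, x divides p(x). By the matrix-tree theorem the graph has (1/6) * product of the nonzero eigenvalues = 1 spanning tree.

x^6 - 10x^5 + 30x^4 - 40x^3 + 25x^2 - 6x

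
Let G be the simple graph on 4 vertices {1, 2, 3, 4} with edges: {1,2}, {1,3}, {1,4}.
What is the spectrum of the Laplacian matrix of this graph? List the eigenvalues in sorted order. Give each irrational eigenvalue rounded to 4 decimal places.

[0, 1, 1, 4]

Reading degrees in the order [1, 2, 3, 4] gives [3, 1, 1, 1]; set D = diag(3, 1, 1, 1) and form L = D - A. The multiplicity of 0 as a Laplacian eigenvalue equals the number of connected components. By the matrix-tree theorem the graph has (1/4) * product of the nonzero eigenvalues = 1 spanning tree.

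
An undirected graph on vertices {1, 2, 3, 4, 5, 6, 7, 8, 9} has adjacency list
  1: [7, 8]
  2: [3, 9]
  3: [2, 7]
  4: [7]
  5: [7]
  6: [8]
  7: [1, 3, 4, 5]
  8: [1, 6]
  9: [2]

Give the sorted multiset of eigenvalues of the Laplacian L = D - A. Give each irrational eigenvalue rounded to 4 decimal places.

[0, 0.1981, 0.4116, 1, 1.4064, 1.5550, 3, 3.2470, 5.1819]

Each diagonal entry of L is the vertex degree and each off-diagonal entry is -1 where an edge is present, 0 otherwise; in the order [1, 2, 3, 4, 5, 6, 7, 8, 9] the diagonal is [2, 2, 2, 1, 1, 1, 4, 2, 1]. L is symmetric positive semidefinite, so every eigenvalue is real and nonnegative. By the matrix-tree theorem the graph has (1/9) * product of the nonzero eigenvalues = 1 spanning tree. The largest eigenvalue, 5.1819, is at most the vertex count 9.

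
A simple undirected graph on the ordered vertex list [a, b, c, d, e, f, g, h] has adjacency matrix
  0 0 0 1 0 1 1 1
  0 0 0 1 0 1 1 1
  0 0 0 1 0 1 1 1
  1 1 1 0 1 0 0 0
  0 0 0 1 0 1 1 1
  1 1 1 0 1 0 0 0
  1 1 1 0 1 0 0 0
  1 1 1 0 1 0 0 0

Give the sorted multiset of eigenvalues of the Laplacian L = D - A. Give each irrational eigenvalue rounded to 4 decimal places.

Reading degrees in the order [a, b, c, d, e, f, g, h] gives [4, 4, 4, 4, 4, 4, 4, 4]; set D = diag(4, 4, 4, 4, 4, 4, 4, 4) and form L = D - A. The multiplicity of 0 as a Laplacian eigenvalue equals the number of connected components. The single zero eigenvalue shows the graph is connected. There is one zero in the spectrum, matching the 1 component.

[0, 4, 4, 4, 4, 4, 4, 8]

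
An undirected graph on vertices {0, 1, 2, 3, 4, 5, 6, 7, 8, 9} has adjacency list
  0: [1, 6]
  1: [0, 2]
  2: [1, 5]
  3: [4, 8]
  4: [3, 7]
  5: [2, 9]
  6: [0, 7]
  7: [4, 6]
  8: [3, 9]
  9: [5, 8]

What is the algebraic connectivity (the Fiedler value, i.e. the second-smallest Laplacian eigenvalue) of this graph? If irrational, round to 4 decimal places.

Reading degrees in the order [0, 1, 2, 3, 4, 5, 6, 7, 8, 9] gives [2, 2, 2, 2, 2, 2, 2, 2, 2, 2]; set D = diag(2, 2, 2, 2, 2, 2, 2, 2, 2, 2) and form L = D - A. Computing the eigenvalues of L and sorting gives [0, 0.3820, 0.3820, 1.3820, 1.3820, 2.6180, 2.6180, 3.6180, 3.6180, 4]. The Fiedler value lambda_2 = 0.3820 is strictly positive, so the graph is connected.

0.3820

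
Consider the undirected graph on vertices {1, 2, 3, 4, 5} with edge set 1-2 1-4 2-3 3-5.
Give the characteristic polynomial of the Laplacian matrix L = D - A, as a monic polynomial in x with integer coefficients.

Reading degrees in the order [1, 2, 3, 4, 5] gives [2, 2, 2, 1, 1]; set D = diag(2, 2, 2, 1, 1) and form L = D - A. L has integer entries, so p(x) = det(xI - L) has integer coefficients. Expanding the determinant yields x^5 - 8x^4 + 21x^3 - 20x^2 + 5x. The constant term is 0 because L is singular (the all-ones vector lies in its kernel). By the matrix-tree theorem the graph has (1/5) * product of the nonzero eigenvalues = 1 spanning tree. There is one zero in the spectrum, matching the 1 component.

x^5 - 8x^4 + 21x^3 - 20x^2 + 5x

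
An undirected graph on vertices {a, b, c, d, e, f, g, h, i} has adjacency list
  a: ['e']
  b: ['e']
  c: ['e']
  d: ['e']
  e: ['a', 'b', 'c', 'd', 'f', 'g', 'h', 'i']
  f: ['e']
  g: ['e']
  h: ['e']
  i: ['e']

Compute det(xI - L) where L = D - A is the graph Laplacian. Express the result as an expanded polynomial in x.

Reading degrees in the order [a, b, c, d, e, f, g, h, i] gives [1, 1, 1, 1, 8, 1, 1, 1, 1]; set D = diag(1, 1, 1, 1, 8, 1, 1, 1, 1) and form L = D - A. The eigenvalues of L are [0, 1, 1, 1, 1, 1, 1, 1, 9]; the characteristic polynomial is the product of (x - lambda_i), which multiplies out to x^9 - 16x^8 + 84x^7 - 224x^6 + 350x^5 - 336x^4 + 196x^3 - 64x^2 + 9x. Since p(0) = det(-L) = 0, x divides p(x). The largest eigenvalue, 9, is at most the vertex count 9.

x^9 - 16x^8 + 84x^7 - 224x^6 + 350x^5 - 336x^4 + 196x^3 - 64x^2 + 9x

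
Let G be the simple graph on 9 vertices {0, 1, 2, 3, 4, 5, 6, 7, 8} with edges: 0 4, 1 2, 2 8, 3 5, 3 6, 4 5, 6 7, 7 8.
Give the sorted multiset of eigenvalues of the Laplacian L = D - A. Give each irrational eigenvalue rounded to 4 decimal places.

[0, 0.1206, 0.4679, 1, 1.6527, 2.3473, 3, 3.5321, 3.8794]

With the vertex order [0, 1, 2, 3, 4, 5, 6, 7, 8], the degrees are [1, 1, 2, 2, 2, 2, 2, 2, 2], giving D = diag(1, 1, 2, 2, 2, 2, 2, 2, 2) and L = D - A. The multiplicity of 0 as a Laplacian eigenvalue equals the number of connected components. There is one zero in the spectrum, matching the 1 component. The largest eigenvalue, 3.8794, is at most the vertex count 9.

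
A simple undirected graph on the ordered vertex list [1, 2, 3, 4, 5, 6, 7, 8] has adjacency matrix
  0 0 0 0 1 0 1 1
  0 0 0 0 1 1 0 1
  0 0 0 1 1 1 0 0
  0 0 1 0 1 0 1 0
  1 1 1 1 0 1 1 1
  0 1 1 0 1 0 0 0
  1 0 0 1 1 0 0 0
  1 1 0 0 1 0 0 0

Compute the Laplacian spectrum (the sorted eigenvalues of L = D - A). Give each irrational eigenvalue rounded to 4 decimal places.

Each diagonal entry of L is the vertex degree and each off-diagonal entry is -1 where an edge is present, 0 otherwise; in the order [1, 2, 3, 4, 5, 6, 7, 8] the diagonal is [3, 3, 3, 3, 7, 3, 3, 3]. The multiplicity of 0 as a Laplacian eigenvalue equals the number of connected components. By the matrix-tree theorem the graph has (1/8) * product of the nonzero eigenvalues = 841 spanning trees. There is one zero in the spectrum, matching the 1 component.

[0, 1.7530, 1.7530, 3.4450, 3.4450, 4.8019, 4.8019, 8]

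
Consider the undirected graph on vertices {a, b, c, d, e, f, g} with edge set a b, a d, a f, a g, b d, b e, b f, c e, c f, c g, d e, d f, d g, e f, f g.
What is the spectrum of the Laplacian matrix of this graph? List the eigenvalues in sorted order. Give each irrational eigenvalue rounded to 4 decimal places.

Each diagonal entry of L is the vertex degree and each off-diagonal entry is -1 where an edge is present, 0 otherwise; in the order [a, b, c, d, e, f, g] the diagonal is [4, 4, 3, 5, 4, 6, 4]. L is symmetric positive semidefinite, so every eigenvalue is real and nonnegative. The single zero eigenvalue shows the graph is connected. By the matrix-tree theorem the graph has (1/7) * product of the nonzero eigenvalues = 1615 spanning trees.

[0, 2.6972, 3.3820, 5, 5.6180, 6.3028, 7]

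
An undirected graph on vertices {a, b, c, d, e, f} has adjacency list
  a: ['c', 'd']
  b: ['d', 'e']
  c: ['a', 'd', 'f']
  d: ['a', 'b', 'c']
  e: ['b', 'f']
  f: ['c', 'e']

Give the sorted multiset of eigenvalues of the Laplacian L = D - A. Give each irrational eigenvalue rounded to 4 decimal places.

With the vertex order [a, b, c, d, e, f], the degrees are [2, 2, 3, 3, 2, 2], giving D = diag(2, 2, 3, 3, 2, 2) and L = D - A. Diagonalising L (or applying a numerical eigensolver to the 6x6 matrix) gives the spectrum above. The single zero eigenvalue shows the graph is connected. There is one zero in the spectrum, matching the 1 component. The largest eigenvalue, 4.4142, is at most the vertex count 6.

[0, 1, 1.5858, 3, 4, 4.4142]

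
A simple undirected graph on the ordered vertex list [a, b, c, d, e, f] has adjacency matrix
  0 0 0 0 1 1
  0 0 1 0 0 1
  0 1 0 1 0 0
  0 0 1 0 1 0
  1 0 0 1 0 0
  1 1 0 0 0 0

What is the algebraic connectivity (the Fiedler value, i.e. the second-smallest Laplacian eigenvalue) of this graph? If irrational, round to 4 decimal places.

With the vertex order [a, b, c, d, e, f], the degrees are [2, 2, 2, 2, 2, 2], giving D = diag(2, 2, 2, 2, 2, 2) and L = D - A. The sorted Laplacian eigenvalues are [0, 1, 1, 3, 3, 4]; the algebraic connectivity is the second entry, 1. The largest eigenvalue, 4, is at most the vertex count 6.

1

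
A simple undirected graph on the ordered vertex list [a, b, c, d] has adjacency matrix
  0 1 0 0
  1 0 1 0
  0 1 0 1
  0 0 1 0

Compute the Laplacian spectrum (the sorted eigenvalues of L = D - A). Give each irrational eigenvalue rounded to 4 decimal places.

[0, 0.5858, 2, 3.4142]

With the vertex order [a, b, c, d], the degrees are [1, 2, 2, 1], giving D = diag(1, 2, 2, 1) and L = D - A. L is symmetric positive semidefinite, so every eigenvalue is real and nonnegative. The single zero eigenvalue shows the graph is connected. By the matrix-tree theorem the graph has (1/4) * product of the nonzero eigenvalues = 1 spanning tree.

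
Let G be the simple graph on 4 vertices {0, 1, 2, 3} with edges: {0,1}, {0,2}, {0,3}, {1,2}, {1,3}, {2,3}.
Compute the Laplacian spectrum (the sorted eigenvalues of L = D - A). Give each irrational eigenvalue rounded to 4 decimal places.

With the vertex order [0, 1, 2, 3], the degrees are [3, 3, 3, 3], giving D = diag(3, 3, 3, 3) and L = D - A. L is symmetric positive semidefinite, so every eigenvalue is real and nonnegative. The single zero eigenvalue shows the graph is connected.

[0, 4, 4, 4]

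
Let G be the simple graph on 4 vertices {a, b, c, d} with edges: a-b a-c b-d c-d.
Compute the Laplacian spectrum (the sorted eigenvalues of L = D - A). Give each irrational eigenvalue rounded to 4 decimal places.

Each diagonal entry of L is the vertex degree and each off-diagonal entry is -1 where an edge is present, 0 otherwise; in the order [a, b, c, d] the diagonal is [2, 2, 2, 2]. L is symmetric positive semidefinite, so every eigenvalue is real and nonnegative. There is one zero in the spectrum, matching the 1 component.

[0, 2, 2, 4]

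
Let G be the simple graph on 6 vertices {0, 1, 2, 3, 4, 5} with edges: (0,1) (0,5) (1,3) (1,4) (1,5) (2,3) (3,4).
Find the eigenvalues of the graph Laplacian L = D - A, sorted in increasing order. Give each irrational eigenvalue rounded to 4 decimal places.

Each diagonal entry of L is the vertex degree and each off-diagonal entry is -1 where an edge is present, 0 otherwise; in the order [0, 1, 2, 3, 4, 5] the diagonal is [2, 4, 1, 3, 2, 2]. L is symmetric positive semidefinite, so every eigenvalue is real and nonnegative. There is one zero in the spectrum, matching the 1 component.

[0, 0.6314, 1.4738, 3, 3.7877, 5.1071]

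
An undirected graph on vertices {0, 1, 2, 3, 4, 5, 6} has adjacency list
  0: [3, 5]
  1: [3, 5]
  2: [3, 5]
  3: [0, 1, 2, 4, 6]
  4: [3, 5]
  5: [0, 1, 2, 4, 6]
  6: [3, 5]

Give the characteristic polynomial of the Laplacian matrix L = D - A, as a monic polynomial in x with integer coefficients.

Reading degrees in the order [0, 1, 2, 3, 4, 5, 6] gives [2, 2, 2, 5, 2, 5, 2]; set D = diag(2, 2, 2, 5, 2, 5, 2) and form L = D - A. Computing det(xI - L) by cofactor expansion (or equivalently via sum-over-permutations) gives x^7 - 20x^6 + 155x^5 - 600x^4 + 1240x^3 - 1312x^2 + 560x. The coefficient of x^6 equals -trace(L) = -20, matching the sum of degrees. There is one zero in the spectrum, matching the 1 component. The largest eigenvalue, 7, is at most the vertex count 7.

x^7 - 20x^6 + 155x^5 - 600x^4 + 1240x^3 - 1312x^2 + 560x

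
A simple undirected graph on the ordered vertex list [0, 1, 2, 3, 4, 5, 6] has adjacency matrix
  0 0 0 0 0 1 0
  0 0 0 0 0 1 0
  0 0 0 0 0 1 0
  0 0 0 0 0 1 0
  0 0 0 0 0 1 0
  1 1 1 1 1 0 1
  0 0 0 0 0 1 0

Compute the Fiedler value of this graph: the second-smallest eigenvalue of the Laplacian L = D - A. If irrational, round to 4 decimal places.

1

Reading degrees in the order [0, 1, 2, 3, 4, 5, 6] gives [1, 1, 1, 1, 1, 6, 1]; set D = diag(1, 1, 1, 1, 1, 6, 1) and form L = D - A. Computing the eigenvalues of L and sorting gives [0, 1, 1, 1, 1, 1, 7]. The Fiedler value lambda_2 = 1 is strictly positive, so the graph is connected.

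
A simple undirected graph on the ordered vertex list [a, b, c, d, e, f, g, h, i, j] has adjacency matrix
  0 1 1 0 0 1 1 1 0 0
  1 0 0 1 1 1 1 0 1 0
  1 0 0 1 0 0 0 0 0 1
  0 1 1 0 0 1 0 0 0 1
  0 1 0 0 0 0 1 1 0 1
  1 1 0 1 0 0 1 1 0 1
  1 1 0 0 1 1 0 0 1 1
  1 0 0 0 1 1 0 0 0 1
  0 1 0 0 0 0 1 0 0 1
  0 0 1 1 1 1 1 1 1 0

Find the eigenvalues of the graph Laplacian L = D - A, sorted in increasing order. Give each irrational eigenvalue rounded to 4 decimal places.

[0, 2.3357, 2.8326, 4, 4.2108, 4.6690, 6.3249, 7.2548, 7.7802, 8.5920]

With the vertex order [a, b, c, d, e, f, g, h, i, j], the degrees are [5, 6, 3, 4, 4, 6, 6, 4, 3, 7], giving D = diag(5, 6, 3, 4, 4, 6, 6, 4, 3, 7) and L = D - A. The multiplicity of 0 as a Laplacian eigenvalue equals the number of connected components. The single zero eigenvalue shows the graph is connected. By the matrix-tree theorem the graph has (1/10) * product of the nonzero eigenvalues = 159592 spanning trees.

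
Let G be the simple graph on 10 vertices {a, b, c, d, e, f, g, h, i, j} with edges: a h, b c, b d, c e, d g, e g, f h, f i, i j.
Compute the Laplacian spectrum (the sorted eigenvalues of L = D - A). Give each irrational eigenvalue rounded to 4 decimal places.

[0, 0, 0.3820, 1.3820, 1.3820, 1.3820, 2.6180, 3.6180, 3.6180, 3.6180]

Each diagonal entry of L is the vertex degree and each off-diagonal entry is -1 where an edge is present, 0 otherwise; in the order [a, b, c, d, e, f, g, h, i, j] the diagonal is [1, 2, 2, 2, 2, 2, 2, 2, 2, 1]. L is symmetric positive semidefinite, so every eigenvalue is real and nonnegative. The 2 zero eigenvalues correspond to the 2 connected components. The eigenvalues sum to 18, which equals trace(L) = 2|E|.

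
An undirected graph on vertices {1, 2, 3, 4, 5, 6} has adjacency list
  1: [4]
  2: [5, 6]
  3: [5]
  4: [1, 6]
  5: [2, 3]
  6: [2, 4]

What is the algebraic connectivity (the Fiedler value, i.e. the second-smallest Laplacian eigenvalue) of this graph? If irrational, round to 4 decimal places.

0.2679

With the vertex order [1, 2, 3, 4, 5, 6], the degrees are [1, 2, 1, 2, 2, 2], giving D = diag(1, 2, 1, 2, 2, 2) and L = D - A. The smallest Laplacian eigenvalue is always 0. The next one, lambda_2 = 0.2679, measures how hard the graph is to disconnect: larger values mean better connectivity.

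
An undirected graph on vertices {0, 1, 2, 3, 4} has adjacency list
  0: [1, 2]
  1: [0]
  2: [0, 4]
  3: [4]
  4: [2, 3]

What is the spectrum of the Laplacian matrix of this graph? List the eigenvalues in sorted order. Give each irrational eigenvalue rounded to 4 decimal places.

Each diagonal entry of L is the vertex degree and each off-diagonal entry is -1 where an edge is present, 0 otherwise; in the order [0, 1, 2, 3, 4] the diagonal is [2, 1, 2, 1, 2]. The multiplicity of 0 as a Laplacian eigenvalue equals the number of connected components. The single zero eigenvalue shows the graph is connected. The eigenvalues sum to 8, which equals trace(L) = 2|E|. The largest eigenvalue, 3.6180, is at most the vertex count 5.

[0, 0.3820, 1.3820, 2.6180, 3.6180]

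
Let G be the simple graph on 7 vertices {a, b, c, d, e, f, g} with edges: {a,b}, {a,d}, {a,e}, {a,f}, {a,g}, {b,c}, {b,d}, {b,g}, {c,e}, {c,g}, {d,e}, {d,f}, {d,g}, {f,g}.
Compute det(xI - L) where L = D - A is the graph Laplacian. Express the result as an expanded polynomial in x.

x^7 - 28x^6 + 319x^5 - 1888x^4 + 6107x^3 - 10214x^2 + 6888x

With the vertex order [a, b, c, d, e, f, g], the degrees are [5, 4, 3, 5, 3, 3, 5], giving D = diag(5, 4, 3, 5, 3, 3, 5) and L = D - A. L has integer entries, so p(x) = det(xI - L) has integer coefficients. Expanding the determinant yields x^7 - 28x^6 + 319x^5 - 1888x^4 + 6107x^3 - 10214x^2 + 6888x. The constant term is 0 because L is singular (the all-ones vector lies in its kernel). By the matrix-tree theorem the graph has (1/7) * product of the nonzero eigenvalues = 984 spanning trees.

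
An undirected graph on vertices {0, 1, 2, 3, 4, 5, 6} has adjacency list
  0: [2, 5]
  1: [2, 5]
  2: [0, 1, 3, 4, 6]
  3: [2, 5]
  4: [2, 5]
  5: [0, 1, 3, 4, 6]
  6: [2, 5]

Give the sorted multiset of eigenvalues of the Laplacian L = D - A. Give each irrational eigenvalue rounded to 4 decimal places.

Each diagonal entry of L is the vertex degree and each off-diagonal entry is -1 where an edge is present, 0 otherwise; in the order [0, 1, 2, 3, 4, 5, 6] the diagonal is [2, 2, 5, 2, 2, 5, 2]. Diagonalising L (or applying a numerical eigensolver to the 7x7 matrix) gives the spectrum above. There is one zero in the spectrum, matching the 1 component.

[0, 2, 2, 2, 2, 5, 7]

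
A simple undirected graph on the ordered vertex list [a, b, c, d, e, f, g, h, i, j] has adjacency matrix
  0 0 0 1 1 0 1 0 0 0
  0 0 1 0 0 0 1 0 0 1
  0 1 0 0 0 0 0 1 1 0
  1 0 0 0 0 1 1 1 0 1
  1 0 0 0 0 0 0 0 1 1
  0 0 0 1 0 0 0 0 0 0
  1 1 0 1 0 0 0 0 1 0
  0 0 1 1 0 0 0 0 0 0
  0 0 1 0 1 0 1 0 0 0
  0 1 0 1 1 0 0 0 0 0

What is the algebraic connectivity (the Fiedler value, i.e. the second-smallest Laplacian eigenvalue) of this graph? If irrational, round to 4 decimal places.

0.8359

Reading degrees in the order [a, b, c, d, e, f, g, h, i, j] gives [3, 3, 3, 5, 3, 1, 4, 2, 3, 3]; set D = diag(3, 3, 3, 5, 3, 1, 4, 2, 3, 3) and form L = D - A. The smallest Laplacian eigenvalue is always 0. The next one, lambda_2 = 0.8359, measures how hard the graph is to disconnect: larger values mean better connectivity. The largest eigenvalue, 6.4728, is at most the vertex count 10.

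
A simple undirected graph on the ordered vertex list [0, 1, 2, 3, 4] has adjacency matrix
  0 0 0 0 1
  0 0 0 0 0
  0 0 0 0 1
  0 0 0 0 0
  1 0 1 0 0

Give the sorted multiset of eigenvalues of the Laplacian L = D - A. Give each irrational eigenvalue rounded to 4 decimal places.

Each diagonal entry of L is the vertex degree and each off-diagonal entry is -1 where an edge is present, 0 otherwise; in the order [0, 1, 2, 3, 4] the diagonal is [1, 0, 1, 0, 2]. The multiplicity of 0 as a Laplacian eigenvalue equals the number of connected components. The 3 zero eigenvalues correspond to the 3 connected components. The largest eigenvalue, 3, is at most the vertex count 5.

[0, 0, 0, 1, 3]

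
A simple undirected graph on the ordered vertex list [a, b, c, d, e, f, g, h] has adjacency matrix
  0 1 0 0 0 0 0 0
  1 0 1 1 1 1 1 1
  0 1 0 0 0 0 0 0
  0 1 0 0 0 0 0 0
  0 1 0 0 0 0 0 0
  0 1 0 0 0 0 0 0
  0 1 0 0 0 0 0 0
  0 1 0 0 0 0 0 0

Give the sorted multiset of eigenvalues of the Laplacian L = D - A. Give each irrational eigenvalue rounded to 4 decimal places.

Each diagonal entry of L is the vertex degree and each off-diagonal entry is -1 where an edge is present, 0 otherwise; in the order [a, b, c, d, e, f, g, h] the diagonal is [1, 7, 1, 1, 1, 1, 1, 1]. Diagonalising L (or applying a numerical eigensolver to the 8x8 matrix) gives the spectrum above. The eigenvalues sum to 14, which equals trace(L) = 2|E|.

[0, 1, 1, 1, 1, 1, 1, 8]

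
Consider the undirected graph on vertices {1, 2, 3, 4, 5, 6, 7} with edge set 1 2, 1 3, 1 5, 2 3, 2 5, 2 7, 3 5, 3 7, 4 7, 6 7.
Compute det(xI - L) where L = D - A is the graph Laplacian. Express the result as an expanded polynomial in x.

x^7 - 20x^6 + 156x^5 - 594x^4 + 1123x^3 - 946x^2 + 280x

Each diagonal entry of L is the vertex degree and each off-diagonal entry is -1 where an edge is present, 0 otherwise; in the order [1, 2, 3, 4, 5, 6, 7] the diagonal is [3, 4, 4, 1, 3, 1, 4]. L has integer entries, so p(x) = det(xI - L) has integer coefficients. Expanding the determinant yields x^7 - 20x^6 + 156x^5 - 594x^4 + 1123x^3 - 946x^2 + 280x. The coefficient of x^6 equals -trace(L) = -20, matching the sum of degrees. The eigenvalues sum to 20, which equals trace(L) = 2|E|. By the matrix-tree theorem the graph has (1/7) * product of the nonzero eigenvalues = 40 spanning trees.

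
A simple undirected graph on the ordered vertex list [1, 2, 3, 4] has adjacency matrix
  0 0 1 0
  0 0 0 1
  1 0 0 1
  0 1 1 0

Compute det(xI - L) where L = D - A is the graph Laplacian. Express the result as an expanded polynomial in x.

Reading degrees in the order [1, 2, 3, 4] gives [1, 1, 2, 2]; set D = diag(1, 1, 2, 2) and form L = D - A. Computing det(xI - L) by cofactor expansion (or equivalently via sum-over-permutations) gives x^4 - 6x^3 + 10x^2 - 4x. Since p(0) = det(-L) = 0, x divides p(x). The eigenvalues sum to 6, which equals trace(L) = 2|E|.

x^4 - 6x^3 + 10x^2 - 4x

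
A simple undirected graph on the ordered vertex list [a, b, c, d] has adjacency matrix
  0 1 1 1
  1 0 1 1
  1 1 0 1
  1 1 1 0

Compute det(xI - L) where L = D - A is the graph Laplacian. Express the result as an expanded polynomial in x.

With the vertex order [a, b, c, d], the degrees are [3, 3, 3, 3], giving D = diag(3, 3, 3, 3) and L = D - A. L has integer entries, so p(x) = det(xI - L) has integer coefficients. Expanding the determinant yields x^4 - 12x^3 + 48x^2 - 64x. Since p(0) = det(-L) = 0, x divides p(x). The largest eigenvalue, 4, is at most the vertex count 4.

x^4 - 12x^3 + 48x^2 - 64x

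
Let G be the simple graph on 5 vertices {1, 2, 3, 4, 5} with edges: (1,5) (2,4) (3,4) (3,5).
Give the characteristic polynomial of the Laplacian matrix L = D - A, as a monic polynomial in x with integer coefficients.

Each diagonal entry of L is the vertex degree and each off-diagonal entry is -1 where an edge is present, 0 otherwise; in the order [1, 2, 3, 4, 5] the diagonal is [1, 1, 2, 2, 2]. L has integer entries, so p(x) = det(xI - L) has integer coefficients. Expanding the determinant yields x^5 - 8x^4 + 21x^3 - 20x^2 + 5x. The coefficient of x^4 equals -trace(L) = -8, matching the sum of degrees. The largest eigenvalue, 3.6180, is at most the vertex count 5. By the matrix-tree theorem the graph has (1/5) * product of the nonzero eigenvalues = 1 spanning tree.

x^5 - 8x^4 + 21x^3 - 20x^2 + 5x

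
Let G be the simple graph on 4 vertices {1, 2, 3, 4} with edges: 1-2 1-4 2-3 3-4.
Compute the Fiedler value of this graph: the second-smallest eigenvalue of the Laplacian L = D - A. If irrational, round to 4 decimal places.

2

Each diagonal entry of L is the vertex degree and each off-diagonal entry is -1 where an edge is present, 0 otherwise; in the order [1, 2, 3, 4] the diagonal is [2, 2, 2, 2]. Computing the eigenvalues of L and sorting gives [0, 2, 2, 4]. The Fiedler value lambda_2 = 2 is strictly positive, so the graph is connected. The largest eigenvalue, 4, is at most the vertex count 4.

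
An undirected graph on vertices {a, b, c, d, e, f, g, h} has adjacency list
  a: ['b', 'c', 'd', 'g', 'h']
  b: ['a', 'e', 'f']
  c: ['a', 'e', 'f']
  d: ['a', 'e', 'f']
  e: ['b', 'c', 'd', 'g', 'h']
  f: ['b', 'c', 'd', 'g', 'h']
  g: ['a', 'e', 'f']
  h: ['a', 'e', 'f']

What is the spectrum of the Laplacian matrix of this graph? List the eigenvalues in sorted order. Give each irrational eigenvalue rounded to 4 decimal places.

[0, 3, 3, 3, 3, 5, 5, 8]

Each diagonal entry of L is the vertex degree and each off-diagonal entry is -1 where an edge is present, 0 otherwise; in the order [a, b, c, d, e, f, g, h] the diagonal is [5, 3, 3, 3, 5, 5, 3, 3]. The multiplicity of 0 as a Laplacian eigenvalue equals the number of connected components. The single zero eigenvalue shows the graph is connected. The eigenvalues sum to 30, which equals trace(L) = 2|E|.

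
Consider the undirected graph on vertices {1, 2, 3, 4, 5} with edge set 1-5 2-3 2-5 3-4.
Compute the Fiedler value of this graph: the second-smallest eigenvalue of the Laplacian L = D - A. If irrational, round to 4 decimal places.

Reading degrees in the order [1, 2, 3, 4, 5] gives [1, 2, 2, 1, 2]; set D = diag(1, 2, 2, 1, 2) and form L = D - A. The sorted Laplacian eigenvalues are [0, 0.3820, 1.3820, 2.6180, 3.6180]; the algebraic connectivity is the second entry, 0.3820. The largest eigenvalue, 3.6180, is at most the vertex count 5.

0.3820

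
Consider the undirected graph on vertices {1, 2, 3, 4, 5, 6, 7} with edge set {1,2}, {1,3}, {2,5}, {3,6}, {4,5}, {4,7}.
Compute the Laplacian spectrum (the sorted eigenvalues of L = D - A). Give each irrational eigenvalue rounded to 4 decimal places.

With the vertex order [1, 2, 3, 4, 5, 6, 7], the degrees are [2, 2, 2, 2, 2, 1, 1], giving D = diag(2, 2, 2, 2, 2, 1, 1) and L = D - A. Since every row of L sums to 0, the all-ones vector is in the kernel and 0 is an eigenvalue.

[0, 0.1981, 0.7530, 1.5550, 2.4450, 3.2470, 3.8019]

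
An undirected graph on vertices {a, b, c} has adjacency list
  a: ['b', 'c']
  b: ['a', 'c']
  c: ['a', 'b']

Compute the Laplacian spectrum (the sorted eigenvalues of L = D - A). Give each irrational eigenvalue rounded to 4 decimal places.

With the vertex order [a, b, c], the degrees are [2, 2, 2], giving D = diag(2, 2, 2) and L = D - A. Since every row of L sums to 0, the all-ones vector is in the kernel and 0 is an eigenvalue. The single zero eigenvalue shows the graph is connected. By the matrix-tree theorem the graph has (1/3) * product of the nonzero eigenvalues = 3 spanning trees. There is one zero in the spectrum, matching the 1 component.

[0, 3, 3]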